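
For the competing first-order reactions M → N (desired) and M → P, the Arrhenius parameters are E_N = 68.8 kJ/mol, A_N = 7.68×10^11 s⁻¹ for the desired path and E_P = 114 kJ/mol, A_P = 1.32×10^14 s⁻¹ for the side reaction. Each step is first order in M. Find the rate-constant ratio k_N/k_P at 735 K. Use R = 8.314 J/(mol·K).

k_N/k_P = (A_N/A_P)·exp[−(E_N−E_P)/(RT)] = (A_N/A_P)·exp[(E_P−E_N)/(RT)].
(E_P−E_N)/(RT) = (114−68.8)×10³/(8.314×735) = 45200/6111 = 7.397.
k_N/k_P = (7.68×10^11/1.32×10^14)·exp(7.397) = 0.005818 × 1631 = 9.49.

9.49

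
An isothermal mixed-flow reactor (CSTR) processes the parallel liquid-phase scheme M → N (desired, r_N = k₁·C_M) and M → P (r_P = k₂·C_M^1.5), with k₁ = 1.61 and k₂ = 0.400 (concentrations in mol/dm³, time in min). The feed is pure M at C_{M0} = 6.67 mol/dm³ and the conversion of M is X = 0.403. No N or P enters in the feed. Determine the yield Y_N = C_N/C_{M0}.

Exit C_M = C_{M0}(1−X) = 6.67×0.597 = 3.982 mol/dm³.
A CSTR operates uniformly at the exit composition, giving r_N = 6.411 and r_P = 3.178 (each k·C_M^n at C_M = 3.982).
Fraction of consumed M going to N: r_N/(r_N+r_P) = 0.6685.
C_N = 0.6685·C_{M0}·X = 0.6685×6.67×0.403 = 1.80 mol/dm³; Y_N = C_N/C_{M0} = 0.269.

0.269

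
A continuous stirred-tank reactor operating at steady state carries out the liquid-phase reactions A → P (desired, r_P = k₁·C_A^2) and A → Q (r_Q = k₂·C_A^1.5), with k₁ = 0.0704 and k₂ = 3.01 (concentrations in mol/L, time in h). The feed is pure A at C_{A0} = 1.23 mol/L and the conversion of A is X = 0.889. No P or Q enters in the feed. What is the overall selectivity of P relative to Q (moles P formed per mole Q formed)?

0.00864

Exit C_A = C_{A0}(1−X) = 1.23×0.111 = 0.1365 mol/L.
A CSTR operates uniformly at the exit composition, giving r_P = 0.001312 and r_Q = 0.1518 (each k·C_A^n at C_A = 0.1365).
Overall selectivity = C_P/C_Q = r_Pτ/(r_Qτ) = r_P/r_Q = 0.00864.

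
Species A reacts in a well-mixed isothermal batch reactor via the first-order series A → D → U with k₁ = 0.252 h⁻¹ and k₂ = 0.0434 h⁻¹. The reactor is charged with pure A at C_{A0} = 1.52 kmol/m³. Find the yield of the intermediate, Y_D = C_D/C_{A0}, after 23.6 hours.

The intermediate concentration in a first-order A→B→C sequence is C_D = k₁C_{A0}(e^(−k₁t) − e^(−k₂t))/(k₂−k₁).
e^(−k₁t) = e^(−0.252×23.6) = e^(−5.947) = 0.002613; e^(−k₂t) = e^(−1.024) = 0.3591.
C_D = 0.252×1.52/(0.0434−0.252) × (0.002613−0.3591) = (-1.836)×(-0.3565) = 0.6545 kmol/m³.
Y_D = C_D/C_{A0} = 0.6545/1.52 = 0.431.

0.431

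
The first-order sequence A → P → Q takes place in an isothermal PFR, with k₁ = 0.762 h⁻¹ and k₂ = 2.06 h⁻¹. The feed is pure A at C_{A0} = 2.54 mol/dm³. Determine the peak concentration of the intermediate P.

0.524 mol/dm³

Evaluating C_P at τ_opt = ln(k₂/k₁)/(k₂−k₁) gives C_{P,max}/C_{A0} = (k₁/k₂)^[k₂/(k₂−k₁)].
= (0.762/2.06)^(2.06/(2.06−0.762)) = (0.3699)^(1.587) = 0.2063.
C_{P,max} = 0.2063×2.54 = 0.524 mol/dm³.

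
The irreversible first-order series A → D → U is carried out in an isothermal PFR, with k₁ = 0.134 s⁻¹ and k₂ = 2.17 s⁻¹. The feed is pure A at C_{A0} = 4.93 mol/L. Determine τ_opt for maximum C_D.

1.37 s

For first-order series the maximum of C_D occurs at τ_opt = ln(k₂/k₁)/(k₂−k₁).
= ln(2.17/0.134)/(2.17−0.134) = ln(16.19)/2.036 = 2.785/2.036 = 1.37 s.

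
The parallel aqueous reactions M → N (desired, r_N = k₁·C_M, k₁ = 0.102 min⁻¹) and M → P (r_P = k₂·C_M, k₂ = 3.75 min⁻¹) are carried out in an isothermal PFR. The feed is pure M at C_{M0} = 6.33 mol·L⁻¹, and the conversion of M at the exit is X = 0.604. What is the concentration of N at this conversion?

C_M = C_{M0}(1−X) = 2.507 mol·L⁻¹.
Both paths are first order in M, so the instantaneous fraction to N is constant: dC_N/d(−C_M) = k₁/(k₁+k₂) = 0.02648.
C_N = 0.02648·(C_{M0}−C_M) = 0.02648×3.823 = 0.101 mol·L⁻¹.

0.101 mol·L⁻¹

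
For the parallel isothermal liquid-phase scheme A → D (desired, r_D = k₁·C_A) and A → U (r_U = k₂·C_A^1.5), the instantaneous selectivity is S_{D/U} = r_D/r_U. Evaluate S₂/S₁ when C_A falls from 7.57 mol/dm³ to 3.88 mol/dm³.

S_{D/U} = (k₁/k₂)·C_A^-0.5, so S₂/S₁ = (C_{A,2}/C_{A,1})^-0.5.
= (3.88/7.57)^(-0.5) = (0.5125)^(-0.5) = 1.40.

1.40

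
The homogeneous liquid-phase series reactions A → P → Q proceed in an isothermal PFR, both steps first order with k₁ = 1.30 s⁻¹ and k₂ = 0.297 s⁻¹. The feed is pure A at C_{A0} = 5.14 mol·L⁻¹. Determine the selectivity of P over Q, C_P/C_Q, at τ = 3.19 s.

For first-order series with pure A initially, C_P(τ) = k₁C_{A0}/(k₂−k₁)·(e^(−k₁τ) − e^(−k₂τ)).
e^(−k₁τ) = e^(−1.30×3.19) = e^(−4.147) = 0.01581; e^(−k₂τ) = e^(−0.9474) = 0.3877.
C_P = 1.30×5.14/(0.297−1.30) × (0.01581−0.3877) = (-6.662)×(-0.3719) = 2.478 mol·L⁻¹.
C_A = C_{A0}e^(−k₁τ) = 0.08127 mol·L⁻¹, so C_Q = C_{A0}−C_A−C_P = 2.581 mol·L⁻¹; C_P/C_Q = 0.960.

0.960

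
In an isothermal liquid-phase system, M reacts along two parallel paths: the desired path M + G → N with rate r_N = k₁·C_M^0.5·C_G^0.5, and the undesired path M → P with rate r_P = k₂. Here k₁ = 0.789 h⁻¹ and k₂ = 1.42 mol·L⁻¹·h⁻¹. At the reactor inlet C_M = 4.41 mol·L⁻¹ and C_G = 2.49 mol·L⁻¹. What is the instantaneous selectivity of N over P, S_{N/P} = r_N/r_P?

1.84

S_{N/P} = r_N/r_P = (k₁·C_M^0.5·C_G^0.5)/(k₂) = (k₁/k₂)·C_M^0.5·C_G^0.5.
= (0.789×4.410^0.5×2.490^0.5) / (1.42) = 2.615/1.420 = 1.84.
Since the desired path is higher order in M, keeping C_M high (PFR or concentrated feed) favours N.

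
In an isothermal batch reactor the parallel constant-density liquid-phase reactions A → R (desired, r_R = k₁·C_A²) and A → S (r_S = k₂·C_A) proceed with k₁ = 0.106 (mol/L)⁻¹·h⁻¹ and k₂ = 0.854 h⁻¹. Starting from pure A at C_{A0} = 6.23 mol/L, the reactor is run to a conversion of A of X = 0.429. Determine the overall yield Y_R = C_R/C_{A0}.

C_A = C_{A0}(1−X) = 3.557 mol/L.
Along a PFR/batch, dC_S/dC_A = −r_S/(r_R+r_S) = −k₂/(k₂+k₁·C_A).
Integrating from C_{A0} to C_A: C_S = (0.854/0.106)·ln[(0.854+0.106·6.23)/(0.854+0.106·3.56)] = 8.057·ln(1.514/1.231) = 1.669 mol/L.
Then C_R = (C_{A0}−C_A) − C_S = 2.673 − 1.669 = 1.004 mol/L.
Y_R = C_R/C_{A0} = 1.004/6.23 = 0.161.

0.161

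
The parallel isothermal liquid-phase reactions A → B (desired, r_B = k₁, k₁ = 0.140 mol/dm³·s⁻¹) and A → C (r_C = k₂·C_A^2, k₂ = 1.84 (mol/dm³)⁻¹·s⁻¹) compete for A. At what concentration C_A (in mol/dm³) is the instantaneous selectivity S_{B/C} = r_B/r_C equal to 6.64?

0.107 mol/dm³

S_{B/C} = (k₁/k₂)·C_A^-2 ⇒ C_A = (S·k₂/k₁)^(-0.5).
= (6.64×1.84/0.140)^(-0.5) = (87.27)^(-0.5) = 0.107 mol/dm³.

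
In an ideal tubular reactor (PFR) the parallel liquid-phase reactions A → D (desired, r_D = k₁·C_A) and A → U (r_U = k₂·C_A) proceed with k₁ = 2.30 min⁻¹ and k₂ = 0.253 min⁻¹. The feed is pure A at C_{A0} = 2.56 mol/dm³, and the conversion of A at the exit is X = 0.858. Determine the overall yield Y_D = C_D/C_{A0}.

0.773

C_A = C_{A0}(1−X) = 0.3635 mol/dm³.
Both paths are first order in A, so the instantaneous fraction to D is constant: dC_D/d(−C_A) = k₁/(k₁+k₂) = 0.9009.
C_D = 0.9009·(C_{A0}−C_A) = 0.9009×2.196 = 1.98 mol/dm³.
Y_D = C_D/C_{A0} = 1.979/2.56 = 0.773.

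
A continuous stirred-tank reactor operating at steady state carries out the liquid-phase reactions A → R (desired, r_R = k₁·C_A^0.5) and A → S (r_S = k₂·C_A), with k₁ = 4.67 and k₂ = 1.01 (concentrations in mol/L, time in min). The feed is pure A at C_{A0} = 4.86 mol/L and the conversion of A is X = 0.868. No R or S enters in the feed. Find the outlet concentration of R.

Exit C_A = C_{A0}(1−X) = 4.86×0.132 = 0.6415 mol/L.
In a CSTR the entire volume is at exit conditions, so r_R = 4.67×0.6415^0.5 = 3.740 and r_S = 1.01×0.6415 = 0.6479.
Fraction of consumed A going to R: r_R/(r_R+r_S) = 0.8524.
C_R = 0.8524·C_{A0}·X = 0.8524×4.86×0.868 = 3.60 mol/L.

3.60 mol/L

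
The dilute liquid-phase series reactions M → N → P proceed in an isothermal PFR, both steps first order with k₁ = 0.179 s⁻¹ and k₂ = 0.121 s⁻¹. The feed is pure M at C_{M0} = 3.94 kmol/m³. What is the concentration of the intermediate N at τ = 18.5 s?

0.853 kmol/m³

Solving the coupled first-order balances gives C_N(τ) = [k₁/(k₂−k₁)]·C_{M0}·(e^(−k₁τ) − e^(−k₂τ)).
e^(−k₁τ) = e^(−0.179×18.5) = e^(−3.311) = 0.03646; e^(−k₂τ) = e^(−2.239) = 0.1066.
C_N = 0.179×3.94/(0.121−0.179) × (0.03646−0.1066) = (-12.16)×(-0.07016) = 0.8531 kmol/m³.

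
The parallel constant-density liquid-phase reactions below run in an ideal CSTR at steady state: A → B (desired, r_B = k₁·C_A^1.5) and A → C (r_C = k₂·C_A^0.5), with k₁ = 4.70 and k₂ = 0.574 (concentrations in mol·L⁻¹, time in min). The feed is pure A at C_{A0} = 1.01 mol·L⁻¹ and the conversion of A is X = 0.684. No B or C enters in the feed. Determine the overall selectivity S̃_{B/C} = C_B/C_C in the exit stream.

2.61

Exit C_A = C_{A0}(1−X) = 1.01×0.316 = 0.3192 mol·L⁻¹.
A CSTR operates uniformly at the exit composition, giving r_B = 0.8474 and r_C = 0.3243 (each k·C_A^n at C_A = 0.3192).
Overall selectivity = C_B/C_C = r_Bτ/(r_Cτ) = r_B/r_C = 2.61.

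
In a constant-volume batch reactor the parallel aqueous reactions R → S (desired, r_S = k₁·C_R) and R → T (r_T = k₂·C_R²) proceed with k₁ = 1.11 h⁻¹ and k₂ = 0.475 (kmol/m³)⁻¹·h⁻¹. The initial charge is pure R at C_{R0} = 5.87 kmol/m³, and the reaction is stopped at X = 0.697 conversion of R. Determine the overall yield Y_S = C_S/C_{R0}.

0.275

C_R = C_{R0}(1−X) = 1.779 kmol/m³.
Along a PFR/batch, dC_S/dC_R = −r_S/(r_S+r_T) = −k₁/(k₁+k₂·C_R).
Integrating from C_{R0} to C_R: C_S = (1.11/0.475)·ln[(1.11+0.475·5.87)/(1.11+0.475·1.78)] = 2.337·ln(3.898/1.955) = 1.613 kmol/m³.
Y_S = C_S/C_{R0} = 1.613/5.87 = 0.275.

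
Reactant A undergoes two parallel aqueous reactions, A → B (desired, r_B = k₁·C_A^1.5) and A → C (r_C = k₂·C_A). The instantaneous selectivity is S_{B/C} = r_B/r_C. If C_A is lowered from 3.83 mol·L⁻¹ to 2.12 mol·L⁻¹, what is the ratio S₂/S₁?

S_{B/C} = (k₁/k₂)·C_A^0.5, so S₂/S₁ = (C_{A,2}/C_{A,1})^0.5.
= (2.12/3.83)^0.5 = (0.5535)^0.5 = 0.744.
Selectivity toward B falls as C_A falls — high-concentration operation is favoured.

0.744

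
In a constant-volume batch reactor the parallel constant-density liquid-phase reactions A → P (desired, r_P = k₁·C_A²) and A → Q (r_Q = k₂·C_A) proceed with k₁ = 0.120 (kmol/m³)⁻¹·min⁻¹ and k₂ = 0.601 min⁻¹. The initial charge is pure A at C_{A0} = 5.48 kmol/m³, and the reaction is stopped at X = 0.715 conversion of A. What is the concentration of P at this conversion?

1.58 kmol/m³

C_A = C_{A0}(1−X) = 1.562 kmol/m³.
Along a PFR/batch, dC_Q/dC_A = −r_Q/(r_P+r_Q) = −k₂/(k₂+k₁·C_A).
Integrating from C_{A0} to C_A: C_Q = (0.601/0.120)·ln[(0.601+0.120·5.48)/(0.601+0.120·1.56)] = 5.008·ln(1.259/0.7884) = 2.343 kmol/m³.
Then C_P = (C_{A0}−C_A) − C_Q = 3.918 − 2.343 = 1.576 kmol/m³.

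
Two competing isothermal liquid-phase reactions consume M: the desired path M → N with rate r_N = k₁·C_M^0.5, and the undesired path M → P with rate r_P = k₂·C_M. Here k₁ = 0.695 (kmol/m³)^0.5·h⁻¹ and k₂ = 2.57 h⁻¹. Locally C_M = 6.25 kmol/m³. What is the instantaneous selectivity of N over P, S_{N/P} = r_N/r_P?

0.108

S_{N/P} = r_N/r_P = (k₁·C_M^0.5)/(k₂·C_M) = (k₁/k₂)·C_M^-0.5.
= (0.695×6.250^0.5) / (2.57×6.250) = 1.737/16.06 = 0.108.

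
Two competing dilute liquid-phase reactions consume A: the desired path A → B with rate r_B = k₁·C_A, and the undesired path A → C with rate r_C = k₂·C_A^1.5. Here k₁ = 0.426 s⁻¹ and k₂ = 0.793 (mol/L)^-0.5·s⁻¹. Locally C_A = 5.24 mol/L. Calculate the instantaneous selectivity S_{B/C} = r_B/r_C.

S_{B/C} = r_B/r_C = (k₁·C_A)/(k₂·C_A^1.5) = (k₁/k₂)·C_A^-0.5.
= (0.426×5.240) / (0.793×5.240^1.5) = 2.232/9.512 = 0.235.

0.235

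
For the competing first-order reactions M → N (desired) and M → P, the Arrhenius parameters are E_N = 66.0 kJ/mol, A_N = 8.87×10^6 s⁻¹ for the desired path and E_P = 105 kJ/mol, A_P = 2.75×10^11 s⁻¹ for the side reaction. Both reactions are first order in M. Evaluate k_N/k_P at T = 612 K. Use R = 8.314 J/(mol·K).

0.0688

With equal orders, S_{N/P} = k_N/k_P = (A_N/A_P)·exp[(E_P−E_N)/(RT)].
(E_P−E_N)/(RT) = (105−66.0)×10³/(8.314×612) = 39000/5088 = 7.665.
k_N/k_P = (8.87×10^6/2.75×10^11)·exp(7.665) = 3.225×10^-5 × 2132 = 0.0688.
Since E_N < E_P, lowering the temperature improves selectivity toward N.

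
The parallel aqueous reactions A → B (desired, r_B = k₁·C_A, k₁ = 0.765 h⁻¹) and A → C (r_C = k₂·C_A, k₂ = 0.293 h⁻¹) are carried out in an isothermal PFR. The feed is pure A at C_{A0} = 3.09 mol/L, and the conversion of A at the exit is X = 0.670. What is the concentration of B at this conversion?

1.50 mol/L

C_A = C_{A0}(1−X) = 1.020 mol/L.
Both paths are first order in A, so the instantaneous fraction to B is constant: dC_B/d(−C_A) = k₁/(k₁+k₂) = 0.7231.
C_B = 0.7231·(C_{A0}−C_A) = 0.7231×2.070 = 1.50 mol/L.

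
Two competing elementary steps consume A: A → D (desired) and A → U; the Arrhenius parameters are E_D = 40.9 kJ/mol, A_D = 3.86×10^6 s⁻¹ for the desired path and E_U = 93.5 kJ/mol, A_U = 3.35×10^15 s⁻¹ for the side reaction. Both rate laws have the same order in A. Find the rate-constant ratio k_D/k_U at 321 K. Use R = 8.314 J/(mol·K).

0.418

With equal orders, S_{D/U} = k_D/k_U = (A_D/A_U)·exp[(E_U−E_D)/(RT)].
(E_U−E_D)/(RT) = (93.5−40.9)×10³/(8.314×321) = 52600/2669 = 19.71.
k_D/k_U = (3.86×10^6/3.35×10^15)·exp(19.71) = 1.152×10^-9 × 3.628×10^8 = 0.418.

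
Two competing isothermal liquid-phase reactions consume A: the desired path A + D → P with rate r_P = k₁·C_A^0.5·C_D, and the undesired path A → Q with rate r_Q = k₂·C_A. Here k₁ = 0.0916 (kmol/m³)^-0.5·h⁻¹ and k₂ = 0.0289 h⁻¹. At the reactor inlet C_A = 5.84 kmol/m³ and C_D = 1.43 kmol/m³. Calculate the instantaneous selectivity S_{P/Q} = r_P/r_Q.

1.88

S_{P/Q} = r_P/r_Q = (k₁·C_A^0.5·C_D)/(k₂·C_A) = (k₁/k₂)·C_A^-0.5·C_D.
= (0.0916×5.840^0.5×1.430) / (0.0289×5.840) = 0.3165/0.1688 = 1.88.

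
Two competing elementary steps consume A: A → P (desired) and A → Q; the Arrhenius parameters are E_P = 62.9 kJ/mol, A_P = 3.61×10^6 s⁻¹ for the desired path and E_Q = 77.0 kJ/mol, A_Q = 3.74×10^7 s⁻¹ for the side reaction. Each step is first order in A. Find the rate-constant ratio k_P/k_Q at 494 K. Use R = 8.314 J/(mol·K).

Since both paths have the same order in A, the concentration cancels and S_{P/Q} = k_P/k_Q = (A_P/A_Q)·exp[(E_Q−E_P)/(RT)].
(E_Q−E_P)/(RT) = (77.0−62.9)×10³/(8.314×494) = 14100/4107 = 3.433.
k_P/k_Q = (3.61×10^6/3.74×10^7)·exp(3.433) = 0.09652 × 30.97 = 2.99.

2.99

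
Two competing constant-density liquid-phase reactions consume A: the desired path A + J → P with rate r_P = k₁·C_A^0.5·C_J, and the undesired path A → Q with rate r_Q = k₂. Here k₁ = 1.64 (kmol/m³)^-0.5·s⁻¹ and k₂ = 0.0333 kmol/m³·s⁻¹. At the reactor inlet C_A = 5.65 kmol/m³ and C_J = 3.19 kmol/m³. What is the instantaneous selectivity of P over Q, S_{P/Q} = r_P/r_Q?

S_{P/Q} = r_P/r_Q = (k₁·C_A^0.5·C_J)/(k₂) = (k₁/k₂)·C_A^0.5·C_J.
= (1.64×5.650^0.5×3.190) / (0.0333) = 12.44/0.03330 = 373.
Since the desired path is higher order in A, keeping C_A high (PFR or concentrated feed) favours P.

373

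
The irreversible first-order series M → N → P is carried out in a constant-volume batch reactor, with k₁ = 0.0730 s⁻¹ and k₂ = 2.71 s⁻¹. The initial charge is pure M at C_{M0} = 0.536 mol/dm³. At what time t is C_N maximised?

1.37 s

The intermediate peaks when r₁ = r₂, i.e. k₁e^(−k₁t) = k₂e^(−k₂t), giving t_opt = ln(k₂/k₁)/(k₂−k₁).
= ln(2.71/0.0730)/(2.71−0.0730) = ln(37.12)/2.637 = 3.614/2.637 = 1.37 s.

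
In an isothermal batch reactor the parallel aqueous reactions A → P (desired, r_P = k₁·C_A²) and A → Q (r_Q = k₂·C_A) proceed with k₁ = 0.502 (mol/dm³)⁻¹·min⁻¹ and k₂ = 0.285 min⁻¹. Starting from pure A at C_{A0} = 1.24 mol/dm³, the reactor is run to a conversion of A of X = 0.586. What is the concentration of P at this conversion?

C_A = C_{A0}(1−X) = 0.5134 mol/dm³.
Along a PFR/batch, dC_Q/dC_A = −r_Q/(r_P+r_Q) = −k₂/(k₂+k₁·C_A).
Integrating from C_{A0} to C_A: C_Q = (0.285/0.502)·ln[(0.285+0.502·1.24)/(0.285+0.502·0.513)] = 0.5677·ln(0.9075/0.5427) = 0.2919 mol/dm³.
Then C_P = (C_{A0}−C_A) − C_Q = 0.7266 − 0.2919 = 0.4348 mol/dm³.

0.435 mol/dm³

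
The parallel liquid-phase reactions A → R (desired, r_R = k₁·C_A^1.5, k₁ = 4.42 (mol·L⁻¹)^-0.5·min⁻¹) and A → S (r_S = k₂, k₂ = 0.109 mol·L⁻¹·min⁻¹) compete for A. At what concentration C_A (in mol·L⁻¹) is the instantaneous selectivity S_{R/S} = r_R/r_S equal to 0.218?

S_{R/S} = (k₁/k₂)·C_A^1.5 ⇒ C_A = (S·k₂/k₁)^(1/1.5).
= (0.218×0.109/4.42)^(0.6667) = (0.005376)^(0.6667) = 0.0307 mol·L⁻¹.

0.0307 mol·L⁻¹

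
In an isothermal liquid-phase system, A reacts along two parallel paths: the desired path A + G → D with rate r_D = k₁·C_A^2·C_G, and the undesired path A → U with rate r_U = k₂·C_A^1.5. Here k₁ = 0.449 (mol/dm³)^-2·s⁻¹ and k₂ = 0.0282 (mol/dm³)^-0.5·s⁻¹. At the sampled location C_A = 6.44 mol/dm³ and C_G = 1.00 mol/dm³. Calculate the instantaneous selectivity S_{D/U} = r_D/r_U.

S_{D/U} = r_D/r_U = (k₁·C_A^2·C_G)/(k₂·C_A^1.5) = (k₁/k₂)·C_A^0.5·C_G.
= (0.449×6.440^2×1.000) / (0.0282×6.440^1.5) = 18.62/0.4609 = 40.4.
Since the desired path is higher order in A, keeping C_A high (PFR or concentrated feed) favours D.

40.4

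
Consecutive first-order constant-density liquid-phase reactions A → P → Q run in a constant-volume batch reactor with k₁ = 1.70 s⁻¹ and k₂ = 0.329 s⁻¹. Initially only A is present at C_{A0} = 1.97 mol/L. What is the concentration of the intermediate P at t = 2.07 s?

For first-order series with pure A initially, C_P(t) = k₁C_{A0}/(k₂−k₁)·(e^(−k₁t) − e^(−k₂t)).
e^(−k₁t) = e^(−1.70×2.07) = e^(−3.519) = 0.02963; e^(−k₂t) = e^(−0.6810) = 0.5061.
C_P = 1.70×1.97/(0.329−1.70) × (0.02963−0.5061) = (-2.443)×(-0.4765) = 1.164 mol/L.

1.16 mol/L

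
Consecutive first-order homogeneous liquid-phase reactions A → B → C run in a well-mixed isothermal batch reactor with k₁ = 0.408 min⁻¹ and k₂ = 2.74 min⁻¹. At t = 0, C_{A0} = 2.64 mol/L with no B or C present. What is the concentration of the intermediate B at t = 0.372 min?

For first-order series with pure A initially, C_B(t) = k₁C_{A0}/(k₂−k₁)·(e^(−k₁t) − e^(−k₂t)).
e^(−k₁t) = e^(−0.408×0.372) = e^(−0.1518) = 0.8592; e^(−k₂t) = e^(−1.019) = 0.3609.
C_B = 0.408×2.64/(2.74−0.408) × (0.8592−0.3609) = 0.4619×0.4983 = 0.2302 mol/L.

0.230 mol/L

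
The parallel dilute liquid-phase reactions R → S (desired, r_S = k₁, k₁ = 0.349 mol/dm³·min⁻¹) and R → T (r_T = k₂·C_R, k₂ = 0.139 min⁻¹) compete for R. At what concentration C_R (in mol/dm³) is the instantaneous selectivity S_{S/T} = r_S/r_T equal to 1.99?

1.26 mol/dm³

S_{S/T} = (k₁/k₂)·C_R⁻¹ ⇒ C_R = (S·k₂/k₁)^(-1).
= (1.99×0.139/0.349)^(-1) = (0.7926)^(-1) = 1.26 mol/dm³.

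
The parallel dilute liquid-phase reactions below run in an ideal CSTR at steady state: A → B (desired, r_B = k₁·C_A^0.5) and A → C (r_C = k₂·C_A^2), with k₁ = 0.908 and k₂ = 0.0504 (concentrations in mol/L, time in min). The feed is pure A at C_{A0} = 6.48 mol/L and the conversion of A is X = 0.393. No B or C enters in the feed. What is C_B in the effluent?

Exit C_A = C_{A0}(1−X) = 6.48×0.607 = 3.933 mol/L.
A CSTR operates uniformly at the exit composition, giving r_B = 1.801 and r_C = 0.7798 (each k·C_A^n at C_A = 3.933).
Fraction of consumed A going to B: r_B/(r_B+r_C) = 0.6978.
C_B = 0.6978·C_{A0}·X = 0.6978×6.48×0.393 = 1.78 mol/L.

1.78 mol/L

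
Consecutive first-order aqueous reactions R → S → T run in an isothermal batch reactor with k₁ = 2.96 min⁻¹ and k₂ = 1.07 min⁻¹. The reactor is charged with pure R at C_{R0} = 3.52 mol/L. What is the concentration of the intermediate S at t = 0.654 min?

For first-order series with pure R initially, C_S(t) = k₁C_{R0}/(k₂−k₁)·(e^(−k₁t) − e^(−k₂t)).
e^(−k₁t) = e^(−2.96×0.654) = e^(−1.936) = 0.1443; e^(−k₂t) = e^(−0.6998) = 0.4967.
C_S = 2.96×3.52/(1.07−2.96) × (0.1443−0.4967) = (-5.513)×(-0.3524) = 1.943 mol/L.

1.94 mol/L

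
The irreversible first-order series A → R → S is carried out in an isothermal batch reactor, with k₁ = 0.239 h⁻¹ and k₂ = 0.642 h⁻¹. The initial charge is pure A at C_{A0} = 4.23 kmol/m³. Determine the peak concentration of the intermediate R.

Evaluating C_R at t_opt = ln(k₂/k₁)/(k₂−k₁) gives C_{R,max}/C_{A0} = (k₁/k₂)^[k₂/(k₂−k₁)].
= (0.239/0.642)^(0.642/(0.642−0.239)) = (0.3723)^(1.593) = 0.2072.
C_{R,max} = 0.2072×4.23 = 0.876 kmol/m³.

0.876 kmol/m³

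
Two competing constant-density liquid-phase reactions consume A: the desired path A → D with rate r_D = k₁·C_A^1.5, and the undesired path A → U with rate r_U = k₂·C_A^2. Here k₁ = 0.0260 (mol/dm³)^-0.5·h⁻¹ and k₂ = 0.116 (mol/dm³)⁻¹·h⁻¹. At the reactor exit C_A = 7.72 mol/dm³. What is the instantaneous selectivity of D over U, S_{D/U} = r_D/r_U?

0.0807

S_{D/U} = r_D/r_U = (k₁·C_A^1.5)/(k₂·C_A^2) = (k₁/k₂)·C_A^-0.5.
= (0.0260×7.720^1.5) / (0.116×7.720^2) = 0.5577/6.913 = 0.0807.
The undesired path is higher order in A, so low C_A (CSTR or dilute feed) favours D.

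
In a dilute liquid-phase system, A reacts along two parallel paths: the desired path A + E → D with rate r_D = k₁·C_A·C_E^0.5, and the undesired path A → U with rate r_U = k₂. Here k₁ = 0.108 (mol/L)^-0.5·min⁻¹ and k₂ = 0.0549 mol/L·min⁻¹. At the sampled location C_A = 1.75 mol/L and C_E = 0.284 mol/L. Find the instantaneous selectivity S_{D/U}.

1.83

S_{D/U} = r_D/r_U = (k₁·C_A·C_E^0.5)/(k₂) = (k₁/k₂)·C_A·C_E^0.5.
= (0.108×1.750×0.2840^0.5) / (0.0549) = 0.1007/0.05490 = 1.83.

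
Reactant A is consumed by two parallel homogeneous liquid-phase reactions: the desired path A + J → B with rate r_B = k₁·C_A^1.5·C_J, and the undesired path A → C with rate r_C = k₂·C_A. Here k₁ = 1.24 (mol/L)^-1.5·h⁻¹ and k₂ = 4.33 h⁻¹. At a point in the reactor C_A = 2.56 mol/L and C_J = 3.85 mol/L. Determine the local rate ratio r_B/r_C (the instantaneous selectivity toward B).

S_{B/C} = r_B/r_C = (k₁·C_A^1.5·C_J)/(k₂·C_A) = (k₁/k₂)·C_A^0.5·C_J.
= (1.24×2.560^1.5×3.850) / (4.33×2.560) = 19.55/11.08 = 1.76.

1.76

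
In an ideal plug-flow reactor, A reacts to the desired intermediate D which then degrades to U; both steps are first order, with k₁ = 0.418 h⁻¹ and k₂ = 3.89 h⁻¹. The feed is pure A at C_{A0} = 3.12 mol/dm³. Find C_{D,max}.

0.256 mol/dm³

Evaluating C_D at τ_opt = ln(k₂/k₁)/(k₂−k₁) gives C_{D,max}/C_{A0} = (k₁/k₂)^[k₂/(k₂−k₁)].
= (0.418/3.89)^(3.89/(3.89−0.418)) = (0.1075)^(1.120) = 0.08215.
C_{D,max} = 0.08215×3.12 = 0.256 mol/dm³.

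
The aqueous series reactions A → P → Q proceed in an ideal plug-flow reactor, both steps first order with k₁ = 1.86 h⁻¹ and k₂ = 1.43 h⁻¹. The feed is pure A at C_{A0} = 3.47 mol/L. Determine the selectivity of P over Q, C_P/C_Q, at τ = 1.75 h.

0.242

Solving the coupled first-order balances gives C_P(τ) = [k₁/(k₂−k₁)]·C_{A0}·(e^(−k₁τ) − e^(−k₂τ)).
e^(−k₁τ) = e^(−1.86×1.75) = e^(−3.255) = 0.03858; e^(−k₂τ) = e^(−2.502) = 0.08188.
C_P = 1.86×3.47/(1.43−1.86) × (0.03858−0.08188) = (-15.01)×(-0.04330) = 0.6499 mol/L.
C_A = C_{A0}e^(−k₁τ) = 0.1339 mol/L, so C_Q = C_{A0}−C_A−C_P = 2.686 mol/L; C_P/C_Q = 0.242.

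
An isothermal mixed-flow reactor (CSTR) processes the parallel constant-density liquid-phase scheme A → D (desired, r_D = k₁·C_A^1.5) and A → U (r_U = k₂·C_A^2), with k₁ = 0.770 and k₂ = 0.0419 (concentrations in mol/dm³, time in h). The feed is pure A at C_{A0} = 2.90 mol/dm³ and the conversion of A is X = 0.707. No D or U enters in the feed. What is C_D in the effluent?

Exit C_A = C_{A0}(1−X) = 2.90×0.293 = 0.8497 mol/dm³.
In a CSTR the entire volume is at exit conditions, so r_D = 0.770×0.8497^1.5 = 0.6031 and r_U = 0.0419×0.8497^2 = 0.03025.
Fraction of consumed A going to D: r_D/(r_D+r_U) = 0.9522.
C_D = 0.9522·C_{A0}·X = 0.9522×2.90×0.707 = 1.95 mol/dm³.

1.95 mol/dm³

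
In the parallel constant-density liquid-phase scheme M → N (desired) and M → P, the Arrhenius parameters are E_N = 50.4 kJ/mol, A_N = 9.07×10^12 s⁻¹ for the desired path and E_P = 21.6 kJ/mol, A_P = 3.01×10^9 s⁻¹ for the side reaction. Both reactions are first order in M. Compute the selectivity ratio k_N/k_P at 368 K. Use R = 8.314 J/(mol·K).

0.246

With equal orders, S_{N/P} = k_N/k_P = (A_N/A_P)·exp[(E_P−E_N)/(RT)].
(E_P−E_N)/(RT) = (21.6−50.4)×10³/(8.314×368) = -28800/3060 = -9.413.
k_N/k_P = (9.07×10^12/3.01×10^9)·exp(-9.413) = 3013 × 8.164×10^-5 = 0.246.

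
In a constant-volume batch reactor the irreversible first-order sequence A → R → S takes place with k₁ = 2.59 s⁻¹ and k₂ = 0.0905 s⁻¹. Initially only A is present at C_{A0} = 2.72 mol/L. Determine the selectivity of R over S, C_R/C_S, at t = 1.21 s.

12.1

The intermediate concentration in a first-order A→B→C sequence is C_R = k₁C_{A0}(e^(−k₁t) − e^(−k₂t))/(k₂−k₁).
e^(−k₁t) = e^(−2.59×1.21) = e^(−3.134) = 0.04355; e^(−k₂t) = e^(−0.1095) = 0.8963.
C_R = 2.59×2.72/(0.0905−2.59) × (0.04355−0.8963) = (-2.818)×(-0.8527) = 2.403 mol/L.
C_A = C_{A0}e^(−k₁t) = 0.1184 mol/L, so C_S = C_{A0}−C_A−C_R = 0.1981 mol/L; C_R/C_S = 12.1.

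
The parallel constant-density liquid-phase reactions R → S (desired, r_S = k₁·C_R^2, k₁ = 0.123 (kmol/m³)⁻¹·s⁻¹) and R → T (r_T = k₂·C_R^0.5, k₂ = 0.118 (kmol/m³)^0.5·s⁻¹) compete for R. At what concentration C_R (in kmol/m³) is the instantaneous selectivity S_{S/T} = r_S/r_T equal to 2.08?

1.58 kmol/m³

S_{S/T} = (k₁/k₂)·C_R^1.5 ⇒ C_R = (S·k₂/k₁)^(1/1.5).
= (2.08×0.118/0.123)^(0.6667) = (1.995)^(0.6667) = 1.58 kmol/m³.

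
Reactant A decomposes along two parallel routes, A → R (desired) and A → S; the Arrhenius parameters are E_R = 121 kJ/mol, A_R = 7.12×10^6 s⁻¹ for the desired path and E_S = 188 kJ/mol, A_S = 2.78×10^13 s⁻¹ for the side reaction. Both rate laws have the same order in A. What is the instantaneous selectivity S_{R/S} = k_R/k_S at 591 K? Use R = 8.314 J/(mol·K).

k_R/k_S = (A_R/A_S)·exp[−(E_R−E_S)/(RT)] = (A_R/A_S)·exp[(E_S−E_R)/(RT)].
(E_S−E_R)/(RT) = (188−121)×10³/(8.314×591) = 67000/4914 = 13.64.
k_R/k_S = (7.12×10^6/2.78×10^13)·exp(13.64) = 2.561×10^-7 × 8.354×10^5 = 0.214.

0.214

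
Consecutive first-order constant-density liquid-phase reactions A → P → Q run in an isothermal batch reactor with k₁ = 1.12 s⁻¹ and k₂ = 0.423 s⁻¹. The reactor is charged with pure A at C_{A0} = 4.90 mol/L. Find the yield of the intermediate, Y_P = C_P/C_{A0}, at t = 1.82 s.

0.535

Solving the coupled first-order balances gives C_P(t) = [k₁/(k₂−k₁)]·C_{A0}·(e^(−k₁t) − e^(−k₂t)).
e^(−k₁t) = e^(−1.12×1.82) = e^(−2.038) = 0.1302; e^(−k₂t) = e^(−0.7699) = 0.4631.
C_P = 1.12×4.90/(0.423−1.12) × (0.1302−0.4631) = (-7.874)×(-0.3328) = 2.621 mol/L.
Y_P = C_P/C_{A0} = 2.621/4.90 = 0.535.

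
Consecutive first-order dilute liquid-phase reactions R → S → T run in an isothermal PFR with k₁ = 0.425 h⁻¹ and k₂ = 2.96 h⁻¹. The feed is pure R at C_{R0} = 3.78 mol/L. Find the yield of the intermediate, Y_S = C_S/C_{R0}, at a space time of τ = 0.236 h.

0.0683

The intermediate concentration in a first-order A→B→C sequence is C_S = k₁C_{R0}(e^(−k₁τ) − e^(−k₂τ))/(k₂−k₁).
e^(−k₁τ) = e^(−0.425×0.236) = e^(−0.1003) = 0.9046; e^(−k₂τ) = e^(−0.6986) = 0.4973.
C_S = 0.425×3.78/(2.96−0.425) × (0.9046−0.4973) = 0.6337×0.4073 = 0.2581 mol/L.
Y_S = C_S/C_{R0} = 0.2581/3.78 = 0.0683.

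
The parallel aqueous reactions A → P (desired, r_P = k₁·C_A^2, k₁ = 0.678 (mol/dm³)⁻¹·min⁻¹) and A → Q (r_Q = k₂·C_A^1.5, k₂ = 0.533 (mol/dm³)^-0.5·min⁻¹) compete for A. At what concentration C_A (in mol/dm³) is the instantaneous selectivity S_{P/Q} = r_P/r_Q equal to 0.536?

S_{P/Q} = (k₁/k₂)·C_A^0.5 ⇒ C_A = (S·k₂/k₁)^(2).
= (0.536×0.533/0.678)^(2) = (0.4214)^(2) = 0.178 mol/dm³.

0.178 mol/dm³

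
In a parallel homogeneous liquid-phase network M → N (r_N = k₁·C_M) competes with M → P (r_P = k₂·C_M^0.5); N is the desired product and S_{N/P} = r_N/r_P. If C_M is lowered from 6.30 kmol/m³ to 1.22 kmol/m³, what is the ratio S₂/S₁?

0.440

S_{N/P} = (k₁/k₂)·C_M^0.5, so S₂/S₁ = (C_{M,2}/C_{M,1})^0.5.
= (1.22/6.30)^0.5 = (0.1937)^0.5 = 0.440.
Selectivity toward N falls as C_M falls — high-concentration operation is favoured.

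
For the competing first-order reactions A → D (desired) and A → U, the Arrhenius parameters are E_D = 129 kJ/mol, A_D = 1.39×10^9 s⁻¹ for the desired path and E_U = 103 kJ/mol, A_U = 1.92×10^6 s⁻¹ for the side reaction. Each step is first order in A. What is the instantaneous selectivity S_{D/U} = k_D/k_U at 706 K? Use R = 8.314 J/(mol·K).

Since both paths have the same order in A, the concentration cancels and S_{D/U} = k_D/k_U = (A_D/A_U)·exp[(E_U−E_D)/(RT)].
(E_U−E_D)/(RT) = (103−129)×10³/(8.314×706) = -26000/5870 = -4.430.
k_D/k_U = (1.39×10^9/1.92×10^6)·exp(-4.430) = 724.0 × 0.01192 = 8.63.
Since E_D > E_U, raising the temperature improves selectivity toward D.

8.63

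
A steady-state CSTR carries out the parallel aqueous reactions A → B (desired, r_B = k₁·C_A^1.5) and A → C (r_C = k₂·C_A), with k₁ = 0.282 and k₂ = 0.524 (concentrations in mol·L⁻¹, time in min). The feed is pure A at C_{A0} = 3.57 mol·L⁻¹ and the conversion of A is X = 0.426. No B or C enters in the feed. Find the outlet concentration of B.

0.662 mol·L⁻¹

Exit C_A = C_{A0}(1−X) = 3.57×0.574 = 2.049 mol·L⁻¹.
A CSTR operates uniformly at the exit composition, giving r_B = 0.8272 and r_C = 1.074 (each k·C_A^n at C_A = 2.049).
Fraction of consumed A going to B: r_B/(r_B+r_C) = 0.4352.
C_B = 0.4352·C_{A0}·X = 0.4352×3.57×0.426 = 0.662 mol·L⁻¹.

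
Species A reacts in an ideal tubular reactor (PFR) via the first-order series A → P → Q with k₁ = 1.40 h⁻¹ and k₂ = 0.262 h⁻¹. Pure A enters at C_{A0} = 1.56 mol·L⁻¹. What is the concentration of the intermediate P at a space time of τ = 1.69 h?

The intermediate concentration in a first-order A→B→C sequence is C_P = k₁C_{A0}(e^(−k₁τ) − e^(−k₂τ))/(k₂−k₁).
e^(−k₁τ) = e^(−1.40×1.69) = e^(−2.366) = 0.09386; e^(−k₂τ) = e^(−0.4428) = 0.6422.
C_P = 1.40×1.56/(0.262−1.40) × (0.09386−0.6422) = (-1.919)×(-0.5484) = 1.052 mol·L⁻¹.

1.05 mol·L⁻¹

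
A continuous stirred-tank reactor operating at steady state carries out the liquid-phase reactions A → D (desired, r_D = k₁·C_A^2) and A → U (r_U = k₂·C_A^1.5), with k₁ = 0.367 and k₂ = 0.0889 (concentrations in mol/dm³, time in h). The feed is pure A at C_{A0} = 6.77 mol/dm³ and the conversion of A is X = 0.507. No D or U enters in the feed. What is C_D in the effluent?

3.03 mol/dm³

Exit C_A = C_{A0}(1−X) = 6.77×0.493 = 3.338 mol/dm³.
A CSTR operates uniformly at the exit composition, giving r_D = 4.088 and r_U = 0.5421 (each k·C_A^n at C_A = 3.338).
Fraction of consumed A going to D: r_D/(r_D+r_U) = 0.8829.
C_D = 0.8829·C_{A0}·X = 0.8829×6.77×0.507 = 3.03 mol/dm³.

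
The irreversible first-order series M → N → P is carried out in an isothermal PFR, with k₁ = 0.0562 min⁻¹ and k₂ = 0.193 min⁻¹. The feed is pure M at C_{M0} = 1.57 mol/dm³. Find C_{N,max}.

Evaluating C_N at τ_opt = ln(k₂/k₁)/(k₂−k₁) gives C_{N,max}/C_{M0} = (k₁/k₂)^[k₂/(k₂−k₁)].
= (0.0562/0.193)^(0.193/(0.193−0.0562)) = (0.2912)^(1.411) = 0.1754.
C_{N,max} = 0.1754×1.57 = 0.275 mol/dm³.

0.275 mol/dm³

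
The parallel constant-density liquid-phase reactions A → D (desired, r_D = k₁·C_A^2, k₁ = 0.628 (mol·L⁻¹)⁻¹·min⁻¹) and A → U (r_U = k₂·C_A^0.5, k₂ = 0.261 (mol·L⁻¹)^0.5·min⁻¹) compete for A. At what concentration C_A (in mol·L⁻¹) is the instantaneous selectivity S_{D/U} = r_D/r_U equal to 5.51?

S_{D/U} = (k₁/k₂)·C_A^1.5 ⇒ C_A = (S·k₂/k₁)^(1/1.5).
= (5.51×0.261/0.628)^(0.6667) = (2.290)^(0.6667) = 1.74 mol·L⁻¹.

1.74 mol·L⁻¹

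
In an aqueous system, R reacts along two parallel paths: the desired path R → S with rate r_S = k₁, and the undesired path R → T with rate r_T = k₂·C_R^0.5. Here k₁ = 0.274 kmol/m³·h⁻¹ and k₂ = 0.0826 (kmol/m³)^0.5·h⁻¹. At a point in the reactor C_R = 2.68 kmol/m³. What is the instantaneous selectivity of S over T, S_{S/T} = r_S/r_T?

2.03

S_{S/T} = r_S/r_T = (k₁)/(k₂·C_R^0.5) = (k₁/k₂)·C_R^-0.5.
= (0.274) / (0.0826×2.680^0.5) = 0.2740/0.1352 = 2.03.
The undesired path is higher order in R, so low C_R (CSTR or dilute feed) favours S.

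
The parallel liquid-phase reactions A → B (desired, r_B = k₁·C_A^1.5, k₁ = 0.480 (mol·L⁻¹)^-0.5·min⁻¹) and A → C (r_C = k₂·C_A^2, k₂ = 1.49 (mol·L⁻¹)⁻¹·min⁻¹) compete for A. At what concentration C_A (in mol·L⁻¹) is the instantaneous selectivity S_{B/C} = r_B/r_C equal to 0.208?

2.40 mol·L⁻¹

S_{B/C} = (k₁/k₂)·C_A^-0.5 ⇒ C_A = (S·k₂/k₁)^(-2).
= (0.208×1.49/0.480)^(-2) = (0.6457)^(-2) = 2.40 mol·L⁻¹.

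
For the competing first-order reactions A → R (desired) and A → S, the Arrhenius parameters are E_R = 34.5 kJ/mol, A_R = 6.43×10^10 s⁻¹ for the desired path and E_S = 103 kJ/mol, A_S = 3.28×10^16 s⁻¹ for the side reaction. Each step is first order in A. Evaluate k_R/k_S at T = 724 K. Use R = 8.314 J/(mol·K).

k_R/k_S = (A_R/A_S)·exp[−(E_R−E_S)/(RT)] = (A_R/A_S)·exp[(E_S−E_R)/(RT)].
(E_S−E_R)/(RT) = (103−34.5)×10³/(8.314×724) = 68500/6019 = 11.38.
k_R/k_S = (6.43×10^10/3.28×10^16)·exp(11.38) = 1.960×10^-6 × 87552 = 0.172.

0.172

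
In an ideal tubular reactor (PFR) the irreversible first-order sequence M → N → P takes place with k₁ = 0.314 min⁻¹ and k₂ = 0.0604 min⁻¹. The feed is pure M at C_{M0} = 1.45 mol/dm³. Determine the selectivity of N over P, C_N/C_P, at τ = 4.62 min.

5.43

Solving the coupled first-order balances gives C_N(τ) = [k₁/(k₂−k₁)]·C_{M0}·(e^(−k₁τ) − e^(−k₂τ)).
e^(−k₁τ) = e^(−0.314×4.62) = e^(−1.451) = 0.2344; e^(−k₂τ) = e^(−0.2790) = 0.7565.
C_N = 0.314×1.45/(0.0604−0.314) × (0.2344−0.7565) = (-1.795)×(-0.5221) = 0.9373 mol/dm³.
C_M = C_{M0}e^(−k₁τ) = 0.3399 mol/dm³, so C_P = C_{M0}−C_M−C_N = 0.1728 mol/dm³; C_N/C_P = 5.43.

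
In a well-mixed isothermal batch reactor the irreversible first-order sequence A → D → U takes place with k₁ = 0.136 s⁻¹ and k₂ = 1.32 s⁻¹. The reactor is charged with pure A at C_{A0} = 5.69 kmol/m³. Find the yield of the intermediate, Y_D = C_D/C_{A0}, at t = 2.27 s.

The intermediate concentration in a first-order A→B→C sequence is C_D = k₁C_{A0}(e^(−k₁t) − e^(−k₂t))/(k₂−k₁).
e^(−k₁t) = e^(−0.136×2.27) = e^(−0.3087) = 0.7344; e^(−k₂t) = e^(−2.996) = 0.04997.
C_D = 0.136×5.69/(1.32−0.136) × (0.7344−0.04997) = 0.6536×0.6844 = 0.4473 kmol/m³.
Y_D = C_D/C_{A0} = 0.4473/5.69 = 0.0786.

0.0786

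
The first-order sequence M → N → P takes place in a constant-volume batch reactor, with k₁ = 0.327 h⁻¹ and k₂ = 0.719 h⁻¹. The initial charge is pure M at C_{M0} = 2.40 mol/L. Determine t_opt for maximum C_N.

2.01 h

The intermediate peaks when r₁ = r₂, i.e. k₁e^(−k₁t) = k₂e^(−k₂t), giving t_opt = ln(k₂/k₁)/(k₂−k₁).
= ln(0.719/0.327)/(0.719−0.327) = ln(2.199)/0.3920 = 0.7879/0.3920 = 2.01 h.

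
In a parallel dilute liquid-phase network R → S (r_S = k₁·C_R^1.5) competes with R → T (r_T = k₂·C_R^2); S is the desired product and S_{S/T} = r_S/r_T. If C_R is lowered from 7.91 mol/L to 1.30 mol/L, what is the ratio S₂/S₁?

2.47

S_{S/T} = (k₁/k₂)·C_R^-0.5, so S₂/S₁ = (C_{R,2}/C_{R,1})^-0.5.
= (1.30/7.91)^(-0.5) = (0.1643)^(-0.5) = 2.47.
Selectivity toward S rises as C_R falls — low-concentration operation is favoured.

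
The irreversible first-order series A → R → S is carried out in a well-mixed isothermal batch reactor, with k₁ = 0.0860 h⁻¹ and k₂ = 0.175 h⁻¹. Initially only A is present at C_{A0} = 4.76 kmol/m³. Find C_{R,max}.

For a first-order series the maximum intermediate yield is C_{R,max}/C_{A0} = (k₁/k₂)^[k₂/(k₂−k₁)].
= (0.0860/0.175)^(0.175/(0.175−0.0860)) = (0.4914)^(1.966) = 0.2474.
C_{R,max} = 0.2474×4.76 = 1.18 kmol/m³.

1.18 kmol/m³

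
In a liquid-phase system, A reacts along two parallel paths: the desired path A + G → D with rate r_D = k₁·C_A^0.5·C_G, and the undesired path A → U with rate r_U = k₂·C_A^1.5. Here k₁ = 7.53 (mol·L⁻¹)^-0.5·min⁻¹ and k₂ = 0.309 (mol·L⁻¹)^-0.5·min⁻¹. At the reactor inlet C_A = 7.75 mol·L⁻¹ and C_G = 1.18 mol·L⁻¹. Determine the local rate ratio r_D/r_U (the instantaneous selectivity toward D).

3.71

S_{D/U} = r_D/r_U = (k₁·C_A^0.5·C_G)/(k₂·C_A^1.5) = (k₁/k₂)·C_A⁻¹·C_G.
= (7.53×7.750^0.5×1.180) / (0.309×7.750^1.5) = 24.74/6.667 = 3.71.
The undesired path is higher order in A, so low C_A (CSTR or dilute feed) favours D.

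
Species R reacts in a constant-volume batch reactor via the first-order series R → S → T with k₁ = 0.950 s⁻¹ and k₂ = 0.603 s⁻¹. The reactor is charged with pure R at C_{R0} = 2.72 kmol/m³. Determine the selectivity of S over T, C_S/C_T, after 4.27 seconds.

The intermediate concentration in a first-order A→B→C sequence is C_S = k₁C_{R0}(e^(−k₁t) − e^(−k₂t))/(k₂−k₁).
e^(−k₁t) = e^(−0.950×4.27) = e^(−4.056) = 0.01731; e^(−k₂t) = e^(−2.575) = 0.07617.
C_S = 0.950×2.72/(0.603−0.950) × (0.01731−0.07617) = (-7.447)×(-0.05886) = 0.4383 kmol/m³.
C_R = C_{R0}e^(−k₁t) = 0.04708 kmol/m³, so C_T = C_{R0}−C_R−C_S = 2.235 kmol/m³; C_S/C_T = 0.196.

0.196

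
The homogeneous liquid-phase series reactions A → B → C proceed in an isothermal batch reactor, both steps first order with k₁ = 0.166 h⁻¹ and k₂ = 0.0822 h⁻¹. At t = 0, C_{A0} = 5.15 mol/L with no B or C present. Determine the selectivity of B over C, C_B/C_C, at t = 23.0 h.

The intermediate concentration in a first-order A→B→C sequence is C_B = k₁C_{A0}(e^(−k₁t) − e^(−k₂t))/(k₂−k₁).
e^(−k₁t) = e^(−0.166×23.0) = e^(−3.818) = 0.02197; e^(−k₂t) = e^(−1.891) = 0.1510.
C_B = 0.166×5.15/(0.0822−0.166) × (0.02197−0.1510) = (-10.20)×(-0.1290) = 1.316 mol/L.
C_A = C_{A0}e^(−k₁t) = 0.1132 mol/L, so C_C = C_{A0}−C_A−C_B = 3.721 mol/L; C_B/C_C = 0.354.

0.354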